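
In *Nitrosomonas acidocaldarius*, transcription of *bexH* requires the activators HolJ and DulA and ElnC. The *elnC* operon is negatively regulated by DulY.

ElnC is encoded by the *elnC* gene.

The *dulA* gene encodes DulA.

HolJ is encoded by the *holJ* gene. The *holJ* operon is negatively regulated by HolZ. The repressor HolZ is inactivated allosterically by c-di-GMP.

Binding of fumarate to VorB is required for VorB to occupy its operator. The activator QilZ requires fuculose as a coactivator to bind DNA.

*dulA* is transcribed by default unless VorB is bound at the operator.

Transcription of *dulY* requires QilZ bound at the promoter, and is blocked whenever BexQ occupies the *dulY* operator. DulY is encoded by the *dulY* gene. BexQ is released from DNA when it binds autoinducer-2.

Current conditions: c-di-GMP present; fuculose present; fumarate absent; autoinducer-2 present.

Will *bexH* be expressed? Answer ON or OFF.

OFF

c-di-GMP is present, so HolZ is inactive.
With no repressor bound, *holJ* is transcribed.
So HolJ is produced and active.
Fumarate is absent, so VorB is inactive.
With no repressor bound, *dulA* is transcribed.
So DulA is produced and active.
Autoinducer-2 is present, so BexQ is inactive.
Fuculose is present, so QilZ is active.
No repressor is bound and QilZ is active, so *dulY* is transcribed.
So DulY is produced and active.
With repressor DulY bound, *elnC* is not transcribed.
So ElnC is not produced.
Required activator ElnC is absent, so *bexH* is not transcribed.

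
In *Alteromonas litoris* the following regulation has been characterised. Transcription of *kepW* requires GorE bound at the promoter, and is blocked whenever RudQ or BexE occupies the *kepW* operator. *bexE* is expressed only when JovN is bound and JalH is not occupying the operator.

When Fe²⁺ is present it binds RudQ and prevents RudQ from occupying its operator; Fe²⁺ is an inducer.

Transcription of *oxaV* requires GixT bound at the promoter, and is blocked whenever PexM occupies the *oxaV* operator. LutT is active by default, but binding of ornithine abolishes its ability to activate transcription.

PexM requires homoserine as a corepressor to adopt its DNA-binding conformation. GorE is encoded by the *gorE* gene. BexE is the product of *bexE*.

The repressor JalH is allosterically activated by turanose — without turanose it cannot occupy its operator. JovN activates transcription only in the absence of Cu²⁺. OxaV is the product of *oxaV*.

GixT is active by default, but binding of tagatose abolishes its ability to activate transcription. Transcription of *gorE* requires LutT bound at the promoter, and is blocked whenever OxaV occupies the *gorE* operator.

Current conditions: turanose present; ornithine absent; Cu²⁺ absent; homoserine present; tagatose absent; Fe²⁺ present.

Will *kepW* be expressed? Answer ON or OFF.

ON

Fe²⁺ is present, so RudQ is inactive.
Ornithine is absent, so LutT is active.
Tagatose is absent, so GixT is active.
Homoserine is present, so PexM is active.
With repressor PexM bound, *oxaV* is not transcribed.
So OxaV is not produced.
No repressor is bound and LutT is active, so *gorE* is transcribed.
So GorE is produced and active.
Cu²⁺ is absent, so JovN is active.
Turanose is present, so JalH is active.
With repressor JalH bound, *bexE* is not transcribed.
So BexE is not produced.
No repressor is bound and GorE is active, so *kepW* is transcribed.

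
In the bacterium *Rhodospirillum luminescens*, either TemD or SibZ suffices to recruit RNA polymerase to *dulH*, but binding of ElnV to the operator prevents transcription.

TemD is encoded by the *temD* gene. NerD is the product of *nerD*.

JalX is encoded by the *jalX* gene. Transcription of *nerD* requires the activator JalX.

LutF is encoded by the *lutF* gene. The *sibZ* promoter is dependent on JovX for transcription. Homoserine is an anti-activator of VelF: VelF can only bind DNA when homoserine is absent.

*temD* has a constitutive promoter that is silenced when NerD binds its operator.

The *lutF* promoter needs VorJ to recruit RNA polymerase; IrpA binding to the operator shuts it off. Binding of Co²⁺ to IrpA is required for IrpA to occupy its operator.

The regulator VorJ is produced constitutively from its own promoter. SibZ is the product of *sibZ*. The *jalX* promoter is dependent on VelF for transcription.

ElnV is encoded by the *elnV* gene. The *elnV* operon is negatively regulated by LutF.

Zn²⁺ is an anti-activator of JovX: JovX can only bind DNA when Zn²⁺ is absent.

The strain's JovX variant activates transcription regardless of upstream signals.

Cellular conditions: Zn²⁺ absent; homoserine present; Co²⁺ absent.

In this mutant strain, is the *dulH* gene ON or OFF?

Homoserine is present, so VelF is inactive.
Required activator VelF is absent, so *jalX* is not transcribed.
So JalX is not produced.
Required activator JalX is absent, so *nerD* is not transcribed.
So NerD is not produced.
With no repressor bound, *temD* is transcribed.
So TemD is produced and active.
JovX is constitutively active in this strain.
No repressor is bound and JovX is active, so *sibZ* is transcribed.
So SibZ is produced and active.
Co²⁺ is absent, so IrpA is inactive.
VorJ is produced constitutively and is active.
No repressor is bound and VorJ is active, so *lutF* is transcribed.
So LutF is produced and active.
With repressor LutF bound, *elnV* is not transcribed.
So ElnV is not produced.
Activator TemD is present, so *dulH* is transcribed.

ON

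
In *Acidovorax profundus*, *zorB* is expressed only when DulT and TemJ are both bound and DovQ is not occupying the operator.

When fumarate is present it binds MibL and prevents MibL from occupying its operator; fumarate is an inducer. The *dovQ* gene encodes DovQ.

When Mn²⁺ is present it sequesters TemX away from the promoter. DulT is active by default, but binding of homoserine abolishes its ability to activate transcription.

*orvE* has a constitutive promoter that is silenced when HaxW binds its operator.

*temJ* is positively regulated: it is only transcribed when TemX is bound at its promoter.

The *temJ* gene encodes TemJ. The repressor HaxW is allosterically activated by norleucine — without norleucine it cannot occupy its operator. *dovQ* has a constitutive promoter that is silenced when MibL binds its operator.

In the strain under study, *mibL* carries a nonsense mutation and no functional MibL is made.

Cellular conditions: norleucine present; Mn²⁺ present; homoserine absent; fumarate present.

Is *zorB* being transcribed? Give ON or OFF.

OFF

Homoserine is absent, so DulT is active.
Mn²⁺ is present, so TemX is inactive.
Required activator TemX is absent, so *temJ* is not transcribed.
So TemJ is not produced.
MibL is non-functional in this strain, so it has no effect.
With no repressor bound, *dovQ* is transcribed.
So DovQ is produced and active.
With repressor DovQ bound, *zorB* is not transcribed.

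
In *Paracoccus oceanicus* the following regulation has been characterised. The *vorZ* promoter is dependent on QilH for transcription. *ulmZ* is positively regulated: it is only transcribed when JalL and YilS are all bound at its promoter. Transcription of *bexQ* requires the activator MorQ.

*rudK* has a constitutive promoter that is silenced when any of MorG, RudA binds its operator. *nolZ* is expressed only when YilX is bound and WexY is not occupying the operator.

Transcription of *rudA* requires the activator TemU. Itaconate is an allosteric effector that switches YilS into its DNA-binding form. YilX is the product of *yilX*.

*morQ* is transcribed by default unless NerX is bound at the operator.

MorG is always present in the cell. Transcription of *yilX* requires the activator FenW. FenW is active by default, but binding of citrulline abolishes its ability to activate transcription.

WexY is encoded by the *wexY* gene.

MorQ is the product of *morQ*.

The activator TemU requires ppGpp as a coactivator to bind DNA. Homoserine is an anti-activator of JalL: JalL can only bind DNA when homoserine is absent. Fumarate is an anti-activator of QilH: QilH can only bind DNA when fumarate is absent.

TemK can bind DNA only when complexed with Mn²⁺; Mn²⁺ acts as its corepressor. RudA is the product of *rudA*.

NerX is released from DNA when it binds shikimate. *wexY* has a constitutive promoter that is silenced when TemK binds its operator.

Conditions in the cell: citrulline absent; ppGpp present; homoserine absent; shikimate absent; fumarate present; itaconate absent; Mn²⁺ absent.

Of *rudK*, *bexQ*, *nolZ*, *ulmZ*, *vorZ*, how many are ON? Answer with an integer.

0

MorG is produced constitutively and is active.
ppGpp is present, so TemU is active.
No repressor is bound and TemU is active, so *rudA* is transcribed.
So RudA is produced and active.
With repressor MorG bound, *rudK* is not transcribed.
→ *rudK* is OFF.
Shikimate is absent, so NerX is active.
With repressor NerX bound, *morQ* is not transcribed.
So MorQ is not produced.
Required activator MorQ is absent, so *bexQ* is not transcribed.
→ *bexQ* is OFF.
Citrulline is absent, so FenW is active.
No repressor is bound and FenW is active, so *yilX* is transcribed.
So YilX is produced and active.
Mn²⁺ is absent, so TemK is inactive.
With no repressor bound, *wexY* is transcribed.
So WexY is produced and active.
With repressor WexY bound, *nolZ* is not transcribed.
→ *nolZ* is OFF.
Homoserine is absent, so JalL is active.
Itaconate is absent, so YilS is inactive.
Required activator YilS is absent, so *ulmZ* is not transcribed.
→ *ulmZ* is OFF.
Fumarate is present, so QilH is inactive.
Required activator QilH is absent, so *vorZ* is not transcribed.
→ *vorZ* is OFF.
0 of the 5 genes are transcribed.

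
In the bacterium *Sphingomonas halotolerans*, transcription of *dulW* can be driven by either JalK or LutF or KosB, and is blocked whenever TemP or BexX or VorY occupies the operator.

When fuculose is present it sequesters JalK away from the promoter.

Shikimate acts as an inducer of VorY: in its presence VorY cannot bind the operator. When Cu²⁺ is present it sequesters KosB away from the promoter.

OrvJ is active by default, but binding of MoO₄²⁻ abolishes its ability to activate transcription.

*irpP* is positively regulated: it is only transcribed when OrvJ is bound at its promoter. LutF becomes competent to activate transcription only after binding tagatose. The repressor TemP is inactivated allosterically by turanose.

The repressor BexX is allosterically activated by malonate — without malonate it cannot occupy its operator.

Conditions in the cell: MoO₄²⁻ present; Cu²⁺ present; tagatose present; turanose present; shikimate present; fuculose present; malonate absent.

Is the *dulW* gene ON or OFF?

Fuculose is present, so JalK is inactive.
Turanose is present, so TemP is inactive.
Tagatose is present, so LutF is active.
Cu²⁺ is present, so KosB is inactive.
Malonate is absent, so BexX is inactive.
Shikimate is present, so VorY is inactive.
Activator LutF is present, so *dulW* is transcribed.

ON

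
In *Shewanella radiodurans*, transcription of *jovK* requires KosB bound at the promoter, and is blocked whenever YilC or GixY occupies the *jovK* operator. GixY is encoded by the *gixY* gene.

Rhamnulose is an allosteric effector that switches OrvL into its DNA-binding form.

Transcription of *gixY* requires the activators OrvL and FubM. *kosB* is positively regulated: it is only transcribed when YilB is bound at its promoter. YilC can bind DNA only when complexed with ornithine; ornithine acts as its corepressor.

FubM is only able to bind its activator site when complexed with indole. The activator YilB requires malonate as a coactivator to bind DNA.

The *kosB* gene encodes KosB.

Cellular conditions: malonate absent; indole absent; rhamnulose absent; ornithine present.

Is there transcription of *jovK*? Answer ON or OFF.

Ornithine is present, so YilC is active.
Malonate is absent, so YilB is inactive.
Required activator YilB is absent, so *kosB* is not transcribed.
So KosB is not produced.
Rhamnulose is absent, so OrvL is inactive.
Indole is absent, so FubM is inactive.
Required activator OrvL is absent, so *gixY* is not transcribed.
So GixY is not produced.
With repressor YilC bound, *jovK* is not transcribed.

OFF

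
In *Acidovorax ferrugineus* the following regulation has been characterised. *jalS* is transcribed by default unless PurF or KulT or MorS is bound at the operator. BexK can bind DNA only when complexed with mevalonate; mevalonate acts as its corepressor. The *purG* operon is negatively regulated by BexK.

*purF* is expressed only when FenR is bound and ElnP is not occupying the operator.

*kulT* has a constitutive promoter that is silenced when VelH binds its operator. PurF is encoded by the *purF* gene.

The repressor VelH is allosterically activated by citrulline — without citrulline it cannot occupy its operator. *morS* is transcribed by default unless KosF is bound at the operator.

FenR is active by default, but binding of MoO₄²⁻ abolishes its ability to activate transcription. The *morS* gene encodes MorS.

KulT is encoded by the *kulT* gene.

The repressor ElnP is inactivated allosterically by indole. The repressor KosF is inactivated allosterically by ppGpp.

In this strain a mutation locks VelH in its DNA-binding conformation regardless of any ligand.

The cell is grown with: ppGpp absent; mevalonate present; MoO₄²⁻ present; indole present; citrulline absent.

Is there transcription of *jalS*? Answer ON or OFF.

ON

MoO₄²⁻ is present, so FenR is inactive.
Indole is present, so ElnP is inactive.
Required activator FenR is absent, so *purF* is not transcribed.
So PurF is not produced.
VelH is constitutively active in this strain.
With repressor VelH bound, *kulT* is not transcribed.
So KulT is not produced.
ppGpp is absent, so KosF is active.
With repressor KosF bound, *morS* is not transcribed.
So MorS is not produced.
With no repressor bound, *jalS* is transcribed.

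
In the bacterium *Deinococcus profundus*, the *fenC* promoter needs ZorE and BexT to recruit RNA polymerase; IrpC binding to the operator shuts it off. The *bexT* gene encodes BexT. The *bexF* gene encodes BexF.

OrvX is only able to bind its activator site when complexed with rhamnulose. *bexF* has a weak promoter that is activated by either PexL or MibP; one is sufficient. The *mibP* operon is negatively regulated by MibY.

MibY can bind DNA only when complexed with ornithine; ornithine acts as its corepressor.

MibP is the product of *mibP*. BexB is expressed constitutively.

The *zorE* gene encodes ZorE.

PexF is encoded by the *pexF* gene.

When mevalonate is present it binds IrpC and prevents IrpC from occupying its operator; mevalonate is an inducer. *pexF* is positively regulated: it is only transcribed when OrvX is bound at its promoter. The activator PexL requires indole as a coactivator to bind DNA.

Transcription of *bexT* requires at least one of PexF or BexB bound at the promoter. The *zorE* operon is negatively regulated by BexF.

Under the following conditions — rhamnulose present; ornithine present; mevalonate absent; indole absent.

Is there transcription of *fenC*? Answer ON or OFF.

OFF

Indole is absent, so PexL is inactive.
Ornithine is present, so MibY is active.
With repressor MibY bound, *mibP* is not transcribed.
So MibP is not produced.
No activator is available at the *bexF* promoter, so *bexF* is not transcribed.
So BexF is not produced.
With no repressor bound, *zorE* is transcribed.
So ZorE is produced and active.
Rhamnulose is present, so OrvX is active.
No repressor is bound and OrvX is active, so *pexF* is transcribed.
So PexF is produced and active.
BexB is produced constitutively and is active.
Activator PexF is present, so *bexT* is transcribed.
So BexT is produced and active.
Mevalonate is absent, so IrpC is active.
With repressor IrpC bound, *fenC* is not transcribed.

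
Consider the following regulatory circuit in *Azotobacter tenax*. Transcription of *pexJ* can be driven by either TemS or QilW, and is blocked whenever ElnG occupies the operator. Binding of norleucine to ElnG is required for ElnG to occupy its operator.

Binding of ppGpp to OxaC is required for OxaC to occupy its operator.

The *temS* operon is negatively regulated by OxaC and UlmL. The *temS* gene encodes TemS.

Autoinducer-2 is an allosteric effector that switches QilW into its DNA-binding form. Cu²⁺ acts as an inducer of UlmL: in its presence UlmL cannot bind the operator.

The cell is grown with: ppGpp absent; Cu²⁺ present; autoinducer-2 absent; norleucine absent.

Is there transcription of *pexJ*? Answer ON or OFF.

ON

ppGpp is absent, so OxaC is inactive.
Cu²⁺ is present, so UlmL is inactive.
With no repressor bound, *temS* is transcribed.
So TemS is produced and active.
Norleucine is absent, so ElnG is inactive.
Autoinducer-2 is absent, so QilW is inactive.
Activator TemS is present, so *pexJ* is transcribed.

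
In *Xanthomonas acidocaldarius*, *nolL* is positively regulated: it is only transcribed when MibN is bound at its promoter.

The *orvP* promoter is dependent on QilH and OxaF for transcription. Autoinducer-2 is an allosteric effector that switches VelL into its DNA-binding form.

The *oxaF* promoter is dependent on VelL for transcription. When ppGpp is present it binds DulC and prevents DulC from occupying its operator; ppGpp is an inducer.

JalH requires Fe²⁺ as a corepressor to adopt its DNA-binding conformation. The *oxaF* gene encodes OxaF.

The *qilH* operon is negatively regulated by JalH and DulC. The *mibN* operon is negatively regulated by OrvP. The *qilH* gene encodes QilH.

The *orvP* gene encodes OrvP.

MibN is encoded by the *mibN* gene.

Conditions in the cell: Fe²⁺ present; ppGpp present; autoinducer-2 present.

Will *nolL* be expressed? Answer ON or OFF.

ON

Fe²⁺ is present, so JalH is active.
ppGpp is present, so DulC is inactive.
With repressor JalH bound, *qilH* is not transcribed.
So QilH is not produced.
Autoinducer-2 is present, so VelL is active.
No repressor is bound and VelL is active, so *oxaF* is transcribed.
So OxaF is produced and active.
Required activator QilH is absent, so *orvP* is not transcribed.
So OrvP is not produced.
With no repressor bound, *mibN* is transcribed.
So MibN is produced and active.
No repressor is bound and MibN is active, so *nolL* is transcribed.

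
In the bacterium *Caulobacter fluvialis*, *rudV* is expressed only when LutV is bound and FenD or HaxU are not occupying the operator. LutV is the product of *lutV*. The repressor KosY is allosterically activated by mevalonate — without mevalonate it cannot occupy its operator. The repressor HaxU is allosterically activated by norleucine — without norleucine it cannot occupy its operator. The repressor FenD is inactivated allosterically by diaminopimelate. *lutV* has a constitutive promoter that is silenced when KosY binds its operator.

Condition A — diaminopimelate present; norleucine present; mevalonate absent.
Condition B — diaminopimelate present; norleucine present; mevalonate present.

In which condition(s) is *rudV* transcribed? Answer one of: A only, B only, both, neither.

neither

Condition A:
Diaminopimelate is present, so FenD is inactive.
Norleucine is present, so HaxU is active.
Mevalonate is absent, so KosY is inactive.
With no repressor bound, *lutV* is transcribed.
So LutV is produced and active.
With repressor HaxU bound, *rudV* is not transcribed.
→ *rudV* is OFF in A.
Condition B:
Diaminopimelate is present, so FenD is inactive.
Norleucine is present, so HaxU is active.
Mevalonate is present, so KosY is active.
With repressor KosY bound, *lutV* is not transcribed.
So LutV is not produced.
With repressor HaxU bound, *rudV* is not transcribed.
→ *rudV* is OFF in B.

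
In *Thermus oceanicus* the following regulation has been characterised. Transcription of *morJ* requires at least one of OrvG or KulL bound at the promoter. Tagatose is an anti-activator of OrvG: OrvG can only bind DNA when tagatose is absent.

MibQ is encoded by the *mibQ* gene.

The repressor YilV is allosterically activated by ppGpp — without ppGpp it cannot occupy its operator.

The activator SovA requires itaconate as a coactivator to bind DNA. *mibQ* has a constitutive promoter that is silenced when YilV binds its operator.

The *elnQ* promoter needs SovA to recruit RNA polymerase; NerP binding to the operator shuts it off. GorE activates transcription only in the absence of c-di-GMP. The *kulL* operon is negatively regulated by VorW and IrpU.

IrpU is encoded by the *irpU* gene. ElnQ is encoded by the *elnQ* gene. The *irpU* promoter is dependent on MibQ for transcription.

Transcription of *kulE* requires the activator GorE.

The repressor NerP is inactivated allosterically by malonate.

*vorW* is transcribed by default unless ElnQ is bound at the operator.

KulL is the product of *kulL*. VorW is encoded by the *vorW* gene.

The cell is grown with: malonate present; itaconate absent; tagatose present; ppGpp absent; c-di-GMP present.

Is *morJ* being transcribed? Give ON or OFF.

Tagatose is present, so OrvG is inactive.
Itaconate is absent, so SovA is inactive.
Malonate is present, so NerP is inactive.
Required activator SovA is absent, so *elnQ* is not transcribed.
So ElnQ is not produced.
With no repressor bound, *vorW* is transcribed.
So VorW is produced and active.
ppGpp is absent, so YilV is inactive.
With no repressor bound, *mibQ* is transcribed.
So MibQ is produced and active.
No repressor is bound and MibQ is active, so *irpU* is transcribed.
So IrpU is produced and active.
With repressor VorW bound, *kulL* is not transcribed.
So KulL is not produced.
No activator is available at the *morJ* promoter, so *morJ* is not transcribed.

OFF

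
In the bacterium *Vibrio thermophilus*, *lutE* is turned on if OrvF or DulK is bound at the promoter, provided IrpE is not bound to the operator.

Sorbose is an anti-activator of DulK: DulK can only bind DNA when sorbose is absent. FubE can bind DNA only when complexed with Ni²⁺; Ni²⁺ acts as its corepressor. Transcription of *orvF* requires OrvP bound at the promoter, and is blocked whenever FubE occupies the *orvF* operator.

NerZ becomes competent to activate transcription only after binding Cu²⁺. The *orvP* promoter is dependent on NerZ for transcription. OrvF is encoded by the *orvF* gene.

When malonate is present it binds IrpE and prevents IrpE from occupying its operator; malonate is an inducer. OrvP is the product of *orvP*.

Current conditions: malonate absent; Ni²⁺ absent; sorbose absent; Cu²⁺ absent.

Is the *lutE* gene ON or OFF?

Malonate is absent, so IrpE is active.
Cu²⁺ is absent, so NerZ is inactive.
Required activator NerZ is absent, so *orvP* is not transcribed.
So OrvP is not produced.
Ni²⁺ is absent, so FubE is inactive.
Required activator OrvP is absent, so *orvF* is not transcribed.
So OrvF is not produced.
Sorbose is absent, so DulK is active.
With repressor IrpE bound, *lutE* is not transcribed.

OFF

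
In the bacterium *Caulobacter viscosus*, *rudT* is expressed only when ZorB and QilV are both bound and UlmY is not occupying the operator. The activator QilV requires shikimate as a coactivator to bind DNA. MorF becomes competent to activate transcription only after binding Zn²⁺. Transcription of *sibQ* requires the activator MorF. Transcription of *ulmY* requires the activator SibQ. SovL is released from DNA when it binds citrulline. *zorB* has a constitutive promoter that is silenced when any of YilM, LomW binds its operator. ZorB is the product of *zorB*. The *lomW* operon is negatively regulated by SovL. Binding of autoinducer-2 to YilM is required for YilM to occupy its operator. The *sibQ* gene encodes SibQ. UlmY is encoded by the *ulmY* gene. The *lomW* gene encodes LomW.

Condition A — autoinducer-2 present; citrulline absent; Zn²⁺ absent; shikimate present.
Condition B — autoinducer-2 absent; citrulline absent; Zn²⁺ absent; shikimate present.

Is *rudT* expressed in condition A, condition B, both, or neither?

B only

Condition A:
Autoinducer-2 is present, so YilM is active.
Citrulline is absent, so SovL is active.
With repressor SovL bound, *lomW* is not transcribed.
So LomW is not produced.
With repressor YilM bound, *zorB* is not transcribed.
So ZorB is not produced.
Zn²⁺ is absent, so MorF is inactive.
Required activator MorF is absent, so *sibQ* is not transcribed.
So SibQ is not produced.
Required activator SibQ is absent, so *ulmY* is not transcribed.
So UlmY is not produced.
Shikimate is present, so QilV is active.
Required activator ZorB is absent, so *rudT* is not transcribed.
→ *rudT* is OFF in A.
Condition B:
Autoinducer-2 is absent, so YilM is inactive.
Citrulline is absent, so SovL is active.
With repressor SovL bound, *lomW* is not transcribed.
So LomW is not produced.
With no repressor bound, *zorB* is transcribed.
So ZorB is produced and active.
Zn²⁺ is absent, so MorF is inactive.
Required activator MorF is absent, so *sibQ* is not transcribed.
So SibQ is not produced.
Required activator SibQ is absent, so *ulmY* is not transcribed.
So UlmY is not produced.
Shikimate is present, so QilV is active.
No repressor is bound and ZorB and QilV are active, so *rudT* is transcribed.
→ *rudT* is ON in B.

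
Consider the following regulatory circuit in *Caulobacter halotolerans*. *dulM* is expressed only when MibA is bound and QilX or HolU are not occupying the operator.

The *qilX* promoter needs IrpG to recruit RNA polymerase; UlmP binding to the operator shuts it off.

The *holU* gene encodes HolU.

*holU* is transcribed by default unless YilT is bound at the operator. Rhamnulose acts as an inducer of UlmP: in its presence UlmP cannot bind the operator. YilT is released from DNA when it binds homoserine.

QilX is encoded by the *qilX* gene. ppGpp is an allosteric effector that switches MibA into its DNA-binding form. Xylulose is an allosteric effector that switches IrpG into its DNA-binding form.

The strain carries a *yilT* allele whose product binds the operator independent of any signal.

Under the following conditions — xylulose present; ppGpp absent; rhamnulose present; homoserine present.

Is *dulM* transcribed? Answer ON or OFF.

ppGpp is absent, so MibA is inactive.
Xylulose is present, so IrpG is active.
Rhamnulose is present, so UlmP is inactive.
No repressor is bound and IrpG is active, so *qilX* is transcribed.
So QilX is produced and active.
YilT is constitutively active in this strain.
With repressor YilT bound, *holU* is not transcribed.
So HolU is not produced.
With repressor QilX bound, *dulM* is not transcribed.

OFF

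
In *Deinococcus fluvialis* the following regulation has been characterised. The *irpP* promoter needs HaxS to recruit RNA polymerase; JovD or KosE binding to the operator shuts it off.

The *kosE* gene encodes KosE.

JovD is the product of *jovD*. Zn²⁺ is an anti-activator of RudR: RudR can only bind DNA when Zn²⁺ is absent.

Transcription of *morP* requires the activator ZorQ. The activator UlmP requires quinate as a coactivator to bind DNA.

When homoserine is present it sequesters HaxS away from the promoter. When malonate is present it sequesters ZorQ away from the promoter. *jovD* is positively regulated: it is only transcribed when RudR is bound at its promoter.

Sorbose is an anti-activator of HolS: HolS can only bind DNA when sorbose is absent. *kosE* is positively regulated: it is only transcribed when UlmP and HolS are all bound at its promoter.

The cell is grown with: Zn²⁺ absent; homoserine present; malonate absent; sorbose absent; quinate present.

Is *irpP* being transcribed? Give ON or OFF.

Zn²⁺ is absent, so RudR is active.
No repressor is bound and RudR is active, so *jovD* is transcribed.
So JovD is produced and active.
Homoserine is present, so HaxS is inactive.
Quinate is present, so UlmP is active.
Sorbose is absent, so HolS is active.
No repressor is bound and UlmP and HolS are active, so *kosE* is transcribed.
So KosE is produced and active.
With repressor JovD bound, *irpP* is not transcribed.

OFF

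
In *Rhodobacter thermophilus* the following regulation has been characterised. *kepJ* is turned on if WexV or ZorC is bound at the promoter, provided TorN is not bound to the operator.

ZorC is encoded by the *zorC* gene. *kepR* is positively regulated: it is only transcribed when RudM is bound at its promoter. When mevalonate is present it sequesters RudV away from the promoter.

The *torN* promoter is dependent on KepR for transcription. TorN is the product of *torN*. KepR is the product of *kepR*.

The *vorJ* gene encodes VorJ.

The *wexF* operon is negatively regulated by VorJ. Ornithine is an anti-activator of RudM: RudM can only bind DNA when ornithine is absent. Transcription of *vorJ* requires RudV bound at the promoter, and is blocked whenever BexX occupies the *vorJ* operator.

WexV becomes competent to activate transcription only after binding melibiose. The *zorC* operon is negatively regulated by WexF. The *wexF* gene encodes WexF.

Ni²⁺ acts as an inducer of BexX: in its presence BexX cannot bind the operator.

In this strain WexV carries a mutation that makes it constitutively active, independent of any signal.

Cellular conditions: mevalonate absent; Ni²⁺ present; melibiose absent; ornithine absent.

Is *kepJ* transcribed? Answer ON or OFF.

OFF

WexV is constitutively active in this strain.
Ornithine is absent, so RudM is active.
No repressor is bound and RudM is active, so *kepR* is transcribed.
So KepR is produced and active.
No repressor is bound and KepR is active, so *torN* is transcribed.
So TorN is produced and active.
Ni²⁺ is present, so BexX is inactive.
Mevalonate is absent, so RudV is active.
No repressor is bound and RudV is active, so *vorJ* is transcribed.
So VorJ is produced and active.
With repressor VorJ bound, *wexF* is not transcribed.
So WexF is not produced.
With no repressor bound, *zorC* is transcribed.
So ZorC is produced and active.
With repressor TorN bound, *kepJ* is not transcribed.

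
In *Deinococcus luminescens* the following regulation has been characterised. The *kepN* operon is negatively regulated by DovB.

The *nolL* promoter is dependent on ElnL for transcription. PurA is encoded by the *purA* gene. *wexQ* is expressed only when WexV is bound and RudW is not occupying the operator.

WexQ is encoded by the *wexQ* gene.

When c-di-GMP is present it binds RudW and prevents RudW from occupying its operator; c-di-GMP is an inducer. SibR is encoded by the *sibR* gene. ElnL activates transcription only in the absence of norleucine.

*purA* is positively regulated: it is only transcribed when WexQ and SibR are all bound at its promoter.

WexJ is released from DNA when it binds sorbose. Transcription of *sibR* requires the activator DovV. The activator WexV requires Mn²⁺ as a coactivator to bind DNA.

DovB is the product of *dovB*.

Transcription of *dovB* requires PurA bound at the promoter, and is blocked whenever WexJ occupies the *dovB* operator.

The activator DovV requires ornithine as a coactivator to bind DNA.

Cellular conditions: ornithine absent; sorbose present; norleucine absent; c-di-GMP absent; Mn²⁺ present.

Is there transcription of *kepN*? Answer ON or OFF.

ON

Mn²⁺ is present, so WexV is active.
c-di-GMP is absent, so RudW is active.
With repressor RudW bound, *wexQ* is not transcribed.
So WexQ is not produced.
Ornithine is absent, so DovV is inactive.
Required activator DovV is absent, so *sibR* is not transcribed.
So SibR is not produced.
Required activator WexQ is absent, so *purA* is not transcribed.
So PurA is not produced.
Sorbose is present, so WexJ is inactive.
Required activator PurA is absent, so *dovB* is not transcribed.
So DovB is not produced.
With no repressor bound, *kepN* is transcribed.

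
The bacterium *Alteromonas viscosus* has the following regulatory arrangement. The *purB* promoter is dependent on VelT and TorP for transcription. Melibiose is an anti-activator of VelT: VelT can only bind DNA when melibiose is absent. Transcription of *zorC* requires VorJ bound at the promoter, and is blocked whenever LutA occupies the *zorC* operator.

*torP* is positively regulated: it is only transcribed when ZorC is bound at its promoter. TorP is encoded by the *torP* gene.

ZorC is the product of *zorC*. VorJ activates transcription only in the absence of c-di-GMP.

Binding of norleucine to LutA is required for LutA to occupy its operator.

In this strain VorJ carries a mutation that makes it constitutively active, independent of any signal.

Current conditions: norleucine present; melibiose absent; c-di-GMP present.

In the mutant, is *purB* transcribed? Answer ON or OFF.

OFF

Melibiose is absent, so VelT is active.
VorJ is constitutively active in this strain.
Norleucine is present, so LutA is active.
With repressor LutA bound, *zorC* is not transcribed.
So ZorC is not produced.
Required activator ZorC is absent, so *torP* is not transcribed.
So TorP is not produced.
Required activator TorP is absent, so *purB* is not transcribed.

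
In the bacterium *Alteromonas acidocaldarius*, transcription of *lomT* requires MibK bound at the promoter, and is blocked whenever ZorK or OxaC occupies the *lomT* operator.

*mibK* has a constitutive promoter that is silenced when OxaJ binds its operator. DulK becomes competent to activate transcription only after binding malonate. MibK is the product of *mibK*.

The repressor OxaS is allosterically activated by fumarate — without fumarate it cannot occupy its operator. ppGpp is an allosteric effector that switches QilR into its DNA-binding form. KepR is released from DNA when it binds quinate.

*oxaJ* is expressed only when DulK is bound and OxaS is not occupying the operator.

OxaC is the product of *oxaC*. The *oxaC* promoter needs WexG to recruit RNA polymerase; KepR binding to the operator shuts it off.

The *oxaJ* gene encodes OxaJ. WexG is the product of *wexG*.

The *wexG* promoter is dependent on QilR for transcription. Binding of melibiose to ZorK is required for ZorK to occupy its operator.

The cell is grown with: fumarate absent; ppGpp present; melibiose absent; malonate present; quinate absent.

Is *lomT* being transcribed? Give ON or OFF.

Melibiose is absent, so ZorK is inactive.
Quinate is absent, so KepR is active.
ppGpp is present, so QilR is active.
No repressor is bound and QilR is active, so *wexG* is transcribed.
So WexG is produced and active.
With repressor KepR bound, *oxaC* is not transcribed.
So OxaC is not produced.
Malonate is present, so DulK is active.
Fumarate is absent, so OxaS is inactive.
No repressor is bound and DulK is active, so *oxaJ* is transcribed.
So OxaJ is produced and active.
With repressor OxaJ bound, *mibK* is not transcribed.
So MibK is not produced.
Required activator MibK is absent, so *lomT* is not transcribed.

OFF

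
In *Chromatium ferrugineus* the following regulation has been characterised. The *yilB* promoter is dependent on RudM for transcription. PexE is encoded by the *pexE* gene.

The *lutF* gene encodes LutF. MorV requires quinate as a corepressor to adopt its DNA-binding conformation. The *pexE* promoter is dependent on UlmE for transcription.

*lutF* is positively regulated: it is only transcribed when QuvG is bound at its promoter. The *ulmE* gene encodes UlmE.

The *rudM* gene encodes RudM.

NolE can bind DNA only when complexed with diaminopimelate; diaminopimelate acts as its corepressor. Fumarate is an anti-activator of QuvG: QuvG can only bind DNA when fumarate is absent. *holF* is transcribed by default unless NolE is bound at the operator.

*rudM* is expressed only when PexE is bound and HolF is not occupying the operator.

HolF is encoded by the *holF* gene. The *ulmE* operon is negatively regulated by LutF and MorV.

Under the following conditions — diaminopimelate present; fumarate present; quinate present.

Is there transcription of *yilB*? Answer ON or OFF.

OFF

Fumarate is present, so QuvG is inactive.
Required activator QuvG is absent, so *lutF* is not transcribed.
So LutF is not produced.
Quinate is present, so MorV is active.
With repressor MorV bound, *ulmE* is not transcribed.
So UlmE is not produced.
Required activator UlmE is absent, so *pexE* is not transcribed.
So PexE is not produced.
Diaminopimelate is present, so NolE is active.
With repressor NolE bound, *holF* is not transcribed.
So HolF is not produced.
Required activator PexE is absent, so *rudM* is not transcribed.
So RudM is not produced.
Required activator RudM is absent, so *yilB* is not transcribed.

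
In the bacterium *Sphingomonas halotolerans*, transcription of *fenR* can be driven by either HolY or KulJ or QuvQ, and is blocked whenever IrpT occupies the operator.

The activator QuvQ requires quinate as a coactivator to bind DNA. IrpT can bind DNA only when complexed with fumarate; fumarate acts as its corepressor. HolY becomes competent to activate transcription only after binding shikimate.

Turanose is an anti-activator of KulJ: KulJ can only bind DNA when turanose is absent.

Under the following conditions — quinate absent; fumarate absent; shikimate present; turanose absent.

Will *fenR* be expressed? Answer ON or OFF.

Fumarate is absent, so IrpT is inactive.
Shikimate is present, so HolY is active.
Turanose is absent, so KulJ is active.
Quinate is absent, so QuvQ is inactive.
Activator HolY is present, so *fenR* is transcribed.

ON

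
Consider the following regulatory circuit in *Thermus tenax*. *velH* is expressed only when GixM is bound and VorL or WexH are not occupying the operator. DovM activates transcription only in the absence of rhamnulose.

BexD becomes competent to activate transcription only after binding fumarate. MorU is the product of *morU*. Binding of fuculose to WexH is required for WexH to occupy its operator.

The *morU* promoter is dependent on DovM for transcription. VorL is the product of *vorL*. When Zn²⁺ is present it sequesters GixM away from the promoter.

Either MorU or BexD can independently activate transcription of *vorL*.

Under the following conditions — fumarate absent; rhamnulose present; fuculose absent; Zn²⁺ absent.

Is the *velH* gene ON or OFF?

Zn²⁺ is absent, so GixM is active.
Rhamnulose is present, so DovM is inactive.
Required activator DovM is absent, so *morU* is not transcribed.
So MorU is not produced.
Fumarate is absent, so BexD is inactive.
No activator is available at the *vorL* promoter, so *vorL* is not transcribed.
So VorL is not produced.
Fuculose is absent, so WexH is inactive.
No repressor is bound and GixM is active, so *velH* is transcribed.

ON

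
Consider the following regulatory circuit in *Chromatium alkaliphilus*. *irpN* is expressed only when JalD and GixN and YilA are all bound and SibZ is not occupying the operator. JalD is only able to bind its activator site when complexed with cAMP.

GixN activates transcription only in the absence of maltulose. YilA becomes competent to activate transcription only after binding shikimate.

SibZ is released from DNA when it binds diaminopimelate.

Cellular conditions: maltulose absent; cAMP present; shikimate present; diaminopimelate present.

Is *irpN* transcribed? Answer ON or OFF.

cAMP is present, so JalD is active.
Diaminopimelate is present, so SibZ is inactive.
Maltulose is absent, so GixN is active.
Shikimate is present, so YilA is active.
No repressor is bound and JalD and GixN and YilA are active, so *irpN* is transcribed.

ON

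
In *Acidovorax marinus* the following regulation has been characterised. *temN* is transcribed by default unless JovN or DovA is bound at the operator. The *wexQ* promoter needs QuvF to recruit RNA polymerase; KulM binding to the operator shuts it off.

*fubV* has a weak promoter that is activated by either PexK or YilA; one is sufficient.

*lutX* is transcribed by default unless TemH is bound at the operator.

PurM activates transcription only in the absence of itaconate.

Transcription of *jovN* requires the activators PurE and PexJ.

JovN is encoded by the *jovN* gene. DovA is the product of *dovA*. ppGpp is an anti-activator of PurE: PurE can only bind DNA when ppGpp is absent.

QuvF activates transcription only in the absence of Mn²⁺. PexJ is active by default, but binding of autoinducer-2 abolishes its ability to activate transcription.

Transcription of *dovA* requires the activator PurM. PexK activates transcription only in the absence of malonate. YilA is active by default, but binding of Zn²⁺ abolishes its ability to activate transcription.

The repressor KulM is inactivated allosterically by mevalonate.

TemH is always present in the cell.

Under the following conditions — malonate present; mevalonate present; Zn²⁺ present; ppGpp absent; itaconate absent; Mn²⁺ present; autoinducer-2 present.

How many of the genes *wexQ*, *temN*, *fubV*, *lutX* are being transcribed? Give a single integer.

Mevalonate is present, so KulM is inactive.
Mn²⁺ is present, so QuvF is inactive.
Required activator QuvF is absent, so *wexQ* is not transcribed.
→ *wexQ* is OFF.
ppGpp is absent, so PurE is active.
Autoinducer-2 is present, so PexJ is inactive.
Required activator PexJ is absent, so *jovN* is not transcribed.
So JovN is not produced.
Itaconate is absent, so PurM is active.
No repressor is bound and PurM is active, so *dovA* is transcribed.
So DovA is produced and active.
With repressor DovA bound, *temN* is not transcribed.
→ *temN* is OFF.
Malonate is present, so PexK is inactive.
Zn²⁺ is present, so YilA is inactive.
No activator is available at the *fubV* promoter, so *fubV* is not transcribed.
→ *fubV* is OFF.
TemH is produced constitutively and is active.
With repressor TemH bound, *lutX* is not transcribed.
→ *lutX* is OFF.
0 of the 4 genes are transcribed.

0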